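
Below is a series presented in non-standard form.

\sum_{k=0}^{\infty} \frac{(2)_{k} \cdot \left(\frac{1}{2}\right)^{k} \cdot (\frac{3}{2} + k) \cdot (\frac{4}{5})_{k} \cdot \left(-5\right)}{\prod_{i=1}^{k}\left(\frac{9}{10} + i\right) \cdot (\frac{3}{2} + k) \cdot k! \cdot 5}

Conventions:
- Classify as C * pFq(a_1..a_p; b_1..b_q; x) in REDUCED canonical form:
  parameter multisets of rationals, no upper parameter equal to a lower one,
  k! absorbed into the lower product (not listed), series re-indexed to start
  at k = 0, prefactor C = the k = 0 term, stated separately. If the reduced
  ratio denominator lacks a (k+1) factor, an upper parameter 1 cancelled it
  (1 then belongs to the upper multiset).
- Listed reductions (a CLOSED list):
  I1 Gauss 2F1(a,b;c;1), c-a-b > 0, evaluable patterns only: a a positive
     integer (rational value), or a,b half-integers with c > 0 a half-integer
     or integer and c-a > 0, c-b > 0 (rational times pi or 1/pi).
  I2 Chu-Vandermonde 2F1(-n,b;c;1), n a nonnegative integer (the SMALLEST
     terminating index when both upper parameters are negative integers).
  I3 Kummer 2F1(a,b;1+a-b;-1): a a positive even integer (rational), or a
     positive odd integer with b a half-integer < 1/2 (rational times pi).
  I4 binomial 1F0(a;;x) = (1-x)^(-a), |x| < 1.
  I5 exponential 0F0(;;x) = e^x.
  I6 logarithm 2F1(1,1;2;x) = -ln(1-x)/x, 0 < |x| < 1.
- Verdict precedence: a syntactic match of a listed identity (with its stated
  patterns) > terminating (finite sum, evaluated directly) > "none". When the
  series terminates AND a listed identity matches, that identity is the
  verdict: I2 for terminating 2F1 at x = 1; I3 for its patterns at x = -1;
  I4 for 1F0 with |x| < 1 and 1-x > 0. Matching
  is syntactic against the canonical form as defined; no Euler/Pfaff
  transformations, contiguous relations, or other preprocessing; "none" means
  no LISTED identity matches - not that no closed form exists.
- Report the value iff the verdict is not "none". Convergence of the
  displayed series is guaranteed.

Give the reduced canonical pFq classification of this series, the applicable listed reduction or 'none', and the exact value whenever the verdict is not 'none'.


At argument \frac{1}{2}: a 2F1 with upper {\frac{4}{5}, 2}, lower {\frac{19}{10}}, scaled by C = -1. Verdict: no listed reduction: x = \frac{1}{2} and upper {\frac{4}{5}, 2} fail every I1-I6 pattern.

Key step: x = \frac{1}{2} and the lower running product (C = -1) is a rising factorial.
Consecutive-term ratio: r(k) = \frac{1}{2} * (k+\frac{4}{5}) (k+2) / [(k+\frac{19}{10}) (k+1)] ; factor over Q: parameters, x = \frac{1}{2}, and C = -1.


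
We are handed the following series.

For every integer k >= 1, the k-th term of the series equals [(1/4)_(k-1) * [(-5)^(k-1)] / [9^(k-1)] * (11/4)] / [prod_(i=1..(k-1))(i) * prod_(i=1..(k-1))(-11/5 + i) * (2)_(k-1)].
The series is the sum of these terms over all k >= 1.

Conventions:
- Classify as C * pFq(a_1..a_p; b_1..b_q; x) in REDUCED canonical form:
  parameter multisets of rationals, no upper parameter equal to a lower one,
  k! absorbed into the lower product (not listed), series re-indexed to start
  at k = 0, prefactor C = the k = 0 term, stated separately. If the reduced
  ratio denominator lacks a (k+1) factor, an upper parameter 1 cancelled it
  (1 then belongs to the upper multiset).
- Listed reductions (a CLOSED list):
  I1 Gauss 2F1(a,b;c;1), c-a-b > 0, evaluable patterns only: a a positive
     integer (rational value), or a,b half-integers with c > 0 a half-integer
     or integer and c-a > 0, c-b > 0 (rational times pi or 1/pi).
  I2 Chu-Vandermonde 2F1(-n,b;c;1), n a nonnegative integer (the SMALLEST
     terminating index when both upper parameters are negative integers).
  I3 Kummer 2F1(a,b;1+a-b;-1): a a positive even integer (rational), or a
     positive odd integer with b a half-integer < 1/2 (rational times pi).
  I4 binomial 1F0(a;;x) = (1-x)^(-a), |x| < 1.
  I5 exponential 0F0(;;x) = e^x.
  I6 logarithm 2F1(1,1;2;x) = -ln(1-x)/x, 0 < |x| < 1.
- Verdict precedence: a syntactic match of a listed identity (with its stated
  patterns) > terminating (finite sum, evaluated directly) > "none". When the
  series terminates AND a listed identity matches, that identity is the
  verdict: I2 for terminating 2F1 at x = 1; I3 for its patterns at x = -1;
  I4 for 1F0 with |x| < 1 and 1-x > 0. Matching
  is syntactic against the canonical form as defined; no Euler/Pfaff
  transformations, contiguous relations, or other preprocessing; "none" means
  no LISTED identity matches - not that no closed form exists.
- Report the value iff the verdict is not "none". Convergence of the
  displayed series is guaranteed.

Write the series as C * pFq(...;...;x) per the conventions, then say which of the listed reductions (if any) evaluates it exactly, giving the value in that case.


x = -5/9 here; the reduced form reads 1F2, upper {1/4}, lower {-6/5, 2}, C = 11/4. Verdict: none. A 1F2 with upper {1/4} fits none of I1-I6 at x = -5/9; the sum runs forever.

Key observation: from the first term 11/4: the product of the first k integers (C = 11/4) is k!.
Adjacent-term ratio: r(k) = (-5/9) * (k+1/4) / [(k-6/5) (k+2) (k+1)] - rational in k, leading ratio (-5/9); with t_0 = 11/4, classification follows.


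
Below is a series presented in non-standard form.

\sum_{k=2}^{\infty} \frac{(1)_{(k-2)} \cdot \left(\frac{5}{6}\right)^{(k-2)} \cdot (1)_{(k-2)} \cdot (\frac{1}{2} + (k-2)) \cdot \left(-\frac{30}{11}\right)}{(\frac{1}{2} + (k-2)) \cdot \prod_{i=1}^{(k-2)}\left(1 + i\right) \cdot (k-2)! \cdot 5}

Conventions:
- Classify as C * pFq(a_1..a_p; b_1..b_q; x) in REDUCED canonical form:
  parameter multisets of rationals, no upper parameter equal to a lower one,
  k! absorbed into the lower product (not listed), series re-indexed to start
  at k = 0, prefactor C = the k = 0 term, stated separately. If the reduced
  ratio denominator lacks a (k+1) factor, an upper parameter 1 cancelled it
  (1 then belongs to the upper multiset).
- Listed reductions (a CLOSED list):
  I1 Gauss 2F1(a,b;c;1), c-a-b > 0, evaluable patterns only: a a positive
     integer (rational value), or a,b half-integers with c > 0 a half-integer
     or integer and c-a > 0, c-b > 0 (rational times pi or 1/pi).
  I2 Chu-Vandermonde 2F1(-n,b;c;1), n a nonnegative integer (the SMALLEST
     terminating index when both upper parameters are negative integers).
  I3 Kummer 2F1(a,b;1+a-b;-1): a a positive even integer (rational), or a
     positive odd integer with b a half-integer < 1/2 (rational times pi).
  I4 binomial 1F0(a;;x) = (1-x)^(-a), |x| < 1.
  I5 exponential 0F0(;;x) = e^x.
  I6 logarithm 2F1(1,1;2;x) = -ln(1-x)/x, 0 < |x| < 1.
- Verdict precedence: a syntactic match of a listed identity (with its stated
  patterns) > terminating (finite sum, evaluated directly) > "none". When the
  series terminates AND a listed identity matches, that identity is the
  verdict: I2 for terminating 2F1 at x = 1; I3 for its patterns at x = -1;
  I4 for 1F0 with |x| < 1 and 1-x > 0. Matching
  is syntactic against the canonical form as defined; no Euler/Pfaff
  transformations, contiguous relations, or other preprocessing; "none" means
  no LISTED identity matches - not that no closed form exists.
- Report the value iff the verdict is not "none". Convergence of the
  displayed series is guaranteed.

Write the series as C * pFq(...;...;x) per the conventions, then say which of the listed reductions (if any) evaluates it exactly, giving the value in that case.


Structural cue: with t_0 = -\frac{6}{11}, the constant factors (prefactor -6/11) combine into one prefactor.
Ratio: r(k) = \frac{5}{6} * (k+1) (k+1) / [(k+2) (k+1)] - rational in k. x = \frac{5}{6}; t_0 = -\frac{6}{11}; negate the roots.

Classification (C = -\frac{6}{11}): 2F1 with upper {1, 1}, lower {2}, argument x = \frac{5}{6}. Verdict: logarithm (I6) fires (the logarithm: parameters (1,1;2), x = \frac{5}{6}). Its exact value is \frac{36}{55} \cdot \ln\left(\frac{1}{6}\right).


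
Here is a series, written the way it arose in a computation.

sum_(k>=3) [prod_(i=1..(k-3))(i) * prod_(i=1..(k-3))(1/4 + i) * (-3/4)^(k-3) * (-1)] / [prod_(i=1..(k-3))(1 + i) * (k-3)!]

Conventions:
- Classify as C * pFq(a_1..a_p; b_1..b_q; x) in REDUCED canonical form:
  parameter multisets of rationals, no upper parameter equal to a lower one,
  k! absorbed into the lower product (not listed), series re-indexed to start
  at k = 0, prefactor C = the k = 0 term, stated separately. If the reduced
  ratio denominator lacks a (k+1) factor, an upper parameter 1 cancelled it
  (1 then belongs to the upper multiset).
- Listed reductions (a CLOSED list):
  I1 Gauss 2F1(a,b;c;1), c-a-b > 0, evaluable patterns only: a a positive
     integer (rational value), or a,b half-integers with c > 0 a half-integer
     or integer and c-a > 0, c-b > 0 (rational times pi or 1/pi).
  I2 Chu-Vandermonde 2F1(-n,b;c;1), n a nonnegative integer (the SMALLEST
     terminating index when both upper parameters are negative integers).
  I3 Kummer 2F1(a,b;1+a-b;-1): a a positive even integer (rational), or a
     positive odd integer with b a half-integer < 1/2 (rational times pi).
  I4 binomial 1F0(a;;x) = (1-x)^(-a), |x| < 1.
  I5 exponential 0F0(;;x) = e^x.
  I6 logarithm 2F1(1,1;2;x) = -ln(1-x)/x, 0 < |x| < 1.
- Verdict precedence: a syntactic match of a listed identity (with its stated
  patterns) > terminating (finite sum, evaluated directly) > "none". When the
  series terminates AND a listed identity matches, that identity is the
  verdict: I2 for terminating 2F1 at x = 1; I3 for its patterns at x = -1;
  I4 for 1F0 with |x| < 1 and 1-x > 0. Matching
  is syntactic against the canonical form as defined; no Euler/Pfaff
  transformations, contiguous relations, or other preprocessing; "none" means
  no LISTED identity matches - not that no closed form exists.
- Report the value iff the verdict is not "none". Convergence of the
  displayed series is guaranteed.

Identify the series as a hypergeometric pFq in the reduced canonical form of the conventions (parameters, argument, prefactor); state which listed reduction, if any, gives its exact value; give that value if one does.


Key observation: t_0 = -1 here, and the running product (C = -1, x = -3/4) telescopes to a rising factorial.
Consecutive-term ratio: r(k) = (-3/4) * (k+1) (k+5/4) / [(k+2) (k+1)] - rational; roots negated = parameters, x = (-3/4), C = -1.

Canonical form: C = -1 times 2F1 with upper {1, 5/4}, lower {2}, x = -3/4. Verdict: none - at argument -3/4 the multisets {1, 5/4} ; {2} match no listed identity.


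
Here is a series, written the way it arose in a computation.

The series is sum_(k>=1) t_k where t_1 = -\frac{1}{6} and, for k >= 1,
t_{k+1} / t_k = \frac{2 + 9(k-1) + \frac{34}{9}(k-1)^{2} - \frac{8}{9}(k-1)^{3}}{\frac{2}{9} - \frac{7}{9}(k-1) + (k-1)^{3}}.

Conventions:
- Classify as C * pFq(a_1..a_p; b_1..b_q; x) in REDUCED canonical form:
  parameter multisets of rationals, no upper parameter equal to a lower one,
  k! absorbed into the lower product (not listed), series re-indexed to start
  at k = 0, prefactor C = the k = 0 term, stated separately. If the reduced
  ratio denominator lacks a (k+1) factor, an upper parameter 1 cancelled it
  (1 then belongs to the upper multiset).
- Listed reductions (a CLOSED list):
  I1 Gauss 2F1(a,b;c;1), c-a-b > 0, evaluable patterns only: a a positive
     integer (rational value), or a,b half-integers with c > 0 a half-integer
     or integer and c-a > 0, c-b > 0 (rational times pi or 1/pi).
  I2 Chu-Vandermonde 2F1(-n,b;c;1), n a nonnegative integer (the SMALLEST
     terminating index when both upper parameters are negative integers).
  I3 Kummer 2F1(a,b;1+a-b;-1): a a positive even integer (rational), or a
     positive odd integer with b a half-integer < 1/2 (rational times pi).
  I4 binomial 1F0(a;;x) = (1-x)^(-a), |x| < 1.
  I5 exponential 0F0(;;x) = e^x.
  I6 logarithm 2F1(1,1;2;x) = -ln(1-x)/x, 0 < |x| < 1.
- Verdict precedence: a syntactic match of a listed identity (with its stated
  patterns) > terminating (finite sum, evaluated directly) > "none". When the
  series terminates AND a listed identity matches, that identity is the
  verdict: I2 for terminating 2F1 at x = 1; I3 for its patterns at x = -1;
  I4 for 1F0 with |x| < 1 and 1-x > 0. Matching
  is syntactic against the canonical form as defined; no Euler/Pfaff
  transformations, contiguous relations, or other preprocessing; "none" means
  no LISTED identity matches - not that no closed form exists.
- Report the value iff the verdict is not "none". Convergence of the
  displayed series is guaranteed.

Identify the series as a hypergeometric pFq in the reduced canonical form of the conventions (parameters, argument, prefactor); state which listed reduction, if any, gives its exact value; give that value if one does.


Classification (C = -\frac{1}{6}): 3F2 with upper {-6, \frac{1}{4}, \frac{3}{2}}, lower {-\frac{2}{3}, -\frac{1}{3}}, argument x = -\frac{8}{9}. Verdict: terminating (-6 upstairs). 7 nonzero terms in all; added directly. Sum: -\frac{2507165}{3072}.

The tell: with t_0 = -\frac{1}{6}, factor the ratio over Q (prefactor -1/6): negated roots = parameters.
Adjacent-term ratio: r(k) = -\frac{8}{9} * (k-6) (k+\frac{1}{4}) (k+\frac{3}{2}) / [(k-\frac{2}{3}) (k-\frac{1}{3}) (k+1)] - poly over poly, x = -\frac{8}{9} from leading terms; C = -\frac{1}{6} at k = 0.


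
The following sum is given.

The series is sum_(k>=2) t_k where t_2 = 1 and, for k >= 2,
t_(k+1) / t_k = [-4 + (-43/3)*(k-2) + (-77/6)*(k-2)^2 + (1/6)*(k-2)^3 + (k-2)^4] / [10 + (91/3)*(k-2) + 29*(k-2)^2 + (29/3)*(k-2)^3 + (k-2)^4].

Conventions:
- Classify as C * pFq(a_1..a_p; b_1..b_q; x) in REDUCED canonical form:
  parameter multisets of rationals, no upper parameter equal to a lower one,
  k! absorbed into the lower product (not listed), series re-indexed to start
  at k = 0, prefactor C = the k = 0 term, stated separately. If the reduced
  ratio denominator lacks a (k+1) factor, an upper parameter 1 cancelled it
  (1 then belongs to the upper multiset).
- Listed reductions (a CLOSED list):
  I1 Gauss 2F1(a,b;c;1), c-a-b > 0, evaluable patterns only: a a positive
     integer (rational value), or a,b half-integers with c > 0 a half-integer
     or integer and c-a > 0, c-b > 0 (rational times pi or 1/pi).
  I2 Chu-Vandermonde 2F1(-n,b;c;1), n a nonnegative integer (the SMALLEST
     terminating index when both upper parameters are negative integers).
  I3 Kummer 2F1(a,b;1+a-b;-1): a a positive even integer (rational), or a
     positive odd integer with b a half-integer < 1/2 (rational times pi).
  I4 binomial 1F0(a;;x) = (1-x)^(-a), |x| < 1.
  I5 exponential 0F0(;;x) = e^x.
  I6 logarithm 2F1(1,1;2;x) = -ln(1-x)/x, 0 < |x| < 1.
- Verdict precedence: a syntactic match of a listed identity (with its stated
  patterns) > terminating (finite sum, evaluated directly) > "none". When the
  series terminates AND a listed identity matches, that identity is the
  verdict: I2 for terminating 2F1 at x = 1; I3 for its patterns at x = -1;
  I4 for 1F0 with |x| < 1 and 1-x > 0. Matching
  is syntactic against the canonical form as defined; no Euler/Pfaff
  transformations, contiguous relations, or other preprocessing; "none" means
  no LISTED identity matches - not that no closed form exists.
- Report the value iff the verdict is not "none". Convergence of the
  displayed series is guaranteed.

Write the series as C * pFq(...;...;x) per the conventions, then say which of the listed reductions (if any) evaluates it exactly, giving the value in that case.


Reduced: x = 1, 2F1, upper = {-4, 1/2}, lower = {5}, C = 1. Verdict (x = 1): Vandermonde's identity (I2) applies (terminating 2F1 at x = 1 with n = 4, b = 1/2, c = 5). Sum: 1287/1792.

The tell: x = 1 and cancel k + 2/3 from the displayed ratio first; then C = 1.
Ratio: r(k) = 1 * (k-4) (k+1/2) / [(k+5) (k+1)] - poly over poly, x = 1 from leading terms; C = 1 at k = 0.


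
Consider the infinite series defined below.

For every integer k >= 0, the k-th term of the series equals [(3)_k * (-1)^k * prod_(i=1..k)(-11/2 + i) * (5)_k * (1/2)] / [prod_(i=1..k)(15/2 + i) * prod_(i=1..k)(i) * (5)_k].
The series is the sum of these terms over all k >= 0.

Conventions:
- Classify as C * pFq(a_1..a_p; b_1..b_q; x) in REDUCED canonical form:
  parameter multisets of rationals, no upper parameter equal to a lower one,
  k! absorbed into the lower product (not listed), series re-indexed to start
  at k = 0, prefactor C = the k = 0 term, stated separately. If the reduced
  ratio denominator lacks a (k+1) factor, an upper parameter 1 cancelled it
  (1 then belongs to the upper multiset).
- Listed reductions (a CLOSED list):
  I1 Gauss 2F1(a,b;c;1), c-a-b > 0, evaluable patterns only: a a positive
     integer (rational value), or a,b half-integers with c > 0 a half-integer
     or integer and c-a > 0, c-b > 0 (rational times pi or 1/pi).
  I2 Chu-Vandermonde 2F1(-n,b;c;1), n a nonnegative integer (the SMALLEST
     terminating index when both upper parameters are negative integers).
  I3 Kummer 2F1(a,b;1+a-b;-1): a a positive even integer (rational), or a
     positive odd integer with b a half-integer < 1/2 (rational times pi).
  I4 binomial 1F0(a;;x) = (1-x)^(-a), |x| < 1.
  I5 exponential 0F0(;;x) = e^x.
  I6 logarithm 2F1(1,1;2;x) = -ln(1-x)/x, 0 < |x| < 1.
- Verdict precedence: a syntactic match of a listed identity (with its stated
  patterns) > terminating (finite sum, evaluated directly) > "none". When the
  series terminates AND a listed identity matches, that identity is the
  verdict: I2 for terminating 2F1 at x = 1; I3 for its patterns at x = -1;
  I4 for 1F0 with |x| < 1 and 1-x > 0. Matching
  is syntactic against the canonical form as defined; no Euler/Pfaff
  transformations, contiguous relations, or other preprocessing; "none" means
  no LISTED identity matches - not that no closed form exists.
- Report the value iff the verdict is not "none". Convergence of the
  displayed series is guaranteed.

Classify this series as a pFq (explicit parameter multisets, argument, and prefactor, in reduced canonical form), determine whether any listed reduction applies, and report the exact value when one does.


Canonical form: C = 1/2 times 2F1 with upper {-9/2, 3}, lower {17/2}, x = -1. Verdict: Kummer (I3) applies (x = -1; c = 17/2 equals 1+a-b for upper {-9/2, 3}: listed pattern). Hence: (45045/65536) * pi.

Key observation: t_0 = 1/2 here, and the lower running product (C = 1/2) is a rising factorial.
Adjacent-term ratio: r(k) = (-1) * (k-9/2) (k+3) / [(k+17/2) (k+1)] - poly over poly, x = (-1) from leading terms; C = 1/2 at k = 0.


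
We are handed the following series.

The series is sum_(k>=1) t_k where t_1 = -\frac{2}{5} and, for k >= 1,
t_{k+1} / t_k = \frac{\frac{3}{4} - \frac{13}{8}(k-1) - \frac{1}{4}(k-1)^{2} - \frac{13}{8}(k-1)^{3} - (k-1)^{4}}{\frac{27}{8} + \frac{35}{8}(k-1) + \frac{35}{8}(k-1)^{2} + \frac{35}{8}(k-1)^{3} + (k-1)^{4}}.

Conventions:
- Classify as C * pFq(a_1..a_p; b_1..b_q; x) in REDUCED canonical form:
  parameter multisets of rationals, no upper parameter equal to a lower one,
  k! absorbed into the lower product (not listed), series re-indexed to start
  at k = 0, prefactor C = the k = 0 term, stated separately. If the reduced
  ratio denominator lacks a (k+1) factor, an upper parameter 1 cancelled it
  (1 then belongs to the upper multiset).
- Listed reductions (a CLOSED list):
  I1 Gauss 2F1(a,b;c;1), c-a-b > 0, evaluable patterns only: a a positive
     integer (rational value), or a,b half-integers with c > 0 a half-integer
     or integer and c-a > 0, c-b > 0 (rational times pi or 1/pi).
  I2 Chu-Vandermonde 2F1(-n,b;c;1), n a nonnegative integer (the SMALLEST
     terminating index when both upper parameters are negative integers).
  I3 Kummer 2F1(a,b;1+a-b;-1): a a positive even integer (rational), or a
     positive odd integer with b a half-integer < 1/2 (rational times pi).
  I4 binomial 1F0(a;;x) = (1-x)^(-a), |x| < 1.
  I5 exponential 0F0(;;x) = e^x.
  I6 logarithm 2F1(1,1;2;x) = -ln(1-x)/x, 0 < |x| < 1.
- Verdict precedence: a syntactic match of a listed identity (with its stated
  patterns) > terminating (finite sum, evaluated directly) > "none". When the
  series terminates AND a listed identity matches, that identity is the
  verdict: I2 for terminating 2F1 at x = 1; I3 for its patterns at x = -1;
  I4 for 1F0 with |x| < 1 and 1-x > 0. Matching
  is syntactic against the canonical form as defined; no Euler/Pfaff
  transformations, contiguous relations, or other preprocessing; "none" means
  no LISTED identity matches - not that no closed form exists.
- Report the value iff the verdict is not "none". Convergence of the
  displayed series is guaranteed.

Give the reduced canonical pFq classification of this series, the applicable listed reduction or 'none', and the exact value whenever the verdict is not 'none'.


Classification (C = -\frac{2}{5}): 2F1 with upper {-\frac{3}{8}, 2}, lower {\frac{27}{8}}, argument x = -1. Verdict: Kummer (I3) fires (x = -1; c = \frac{27}{8} equals 1+a-b for upper {-\frac{3}{8}, 2}: listed pattern). Hence: -\frac{19}{40}.

Structural cue: x = -1 and the ratio is unreduced: k^2 + 1 divides both sides (C = -2/5, x = -1).
Consecutive-term ratio: r(k) = -1 * (k-\frac{3}{8}) (k+2) / [(k+\frac{27}{8}) (k+1)] ; factor over Q: parameters, x = -1, and C = -\frac{2}{5}.


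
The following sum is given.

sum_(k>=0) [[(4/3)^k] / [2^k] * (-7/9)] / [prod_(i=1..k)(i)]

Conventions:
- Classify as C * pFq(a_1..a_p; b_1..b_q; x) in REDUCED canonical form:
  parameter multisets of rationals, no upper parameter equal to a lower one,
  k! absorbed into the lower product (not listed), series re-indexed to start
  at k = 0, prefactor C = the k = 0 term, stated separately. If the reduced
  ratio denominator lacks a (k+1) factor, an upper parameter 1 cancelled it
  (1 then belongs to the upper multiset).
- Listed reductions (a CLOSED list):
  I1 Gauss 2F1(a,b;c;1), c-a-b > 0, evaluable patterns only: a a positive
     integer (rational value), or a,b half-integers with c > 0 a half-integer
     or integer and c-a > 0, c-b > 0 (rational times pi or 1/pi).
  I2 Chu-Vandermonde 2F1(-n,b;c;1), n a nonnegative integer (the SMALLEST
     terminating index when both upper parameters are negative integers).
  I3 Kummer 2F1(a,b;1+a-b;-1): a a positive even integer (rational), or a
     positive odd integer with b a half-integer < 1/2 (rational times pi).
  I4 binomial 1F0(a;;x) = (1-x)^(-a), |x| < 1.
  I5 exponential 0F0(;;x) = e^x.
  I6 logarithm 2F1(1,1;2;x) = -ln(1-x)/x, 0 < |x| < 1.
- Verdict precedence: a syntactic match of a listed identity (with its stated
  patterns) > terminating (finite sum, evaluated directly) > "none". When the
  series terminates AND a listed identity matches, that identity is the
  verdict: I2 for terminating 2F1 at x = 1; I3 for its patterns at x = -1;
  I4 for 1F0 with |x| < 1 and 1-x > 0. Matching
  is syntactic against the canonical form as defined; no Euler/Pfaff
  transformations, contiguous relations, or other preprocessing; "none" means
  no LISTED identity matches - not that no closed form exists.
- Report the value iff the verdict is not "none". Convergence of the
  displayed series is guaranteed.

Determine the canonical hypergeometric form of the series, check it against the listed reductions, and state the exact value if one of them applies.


This is -7/9 * 0F0(-; -; 2/3) in reduced canonical form. Verdict: exponential (I5) applies (the 0F0 exponential series at x = 2/3). Sum: (-7/9) * e^(2/3).

Key step: t_0 = -7/9 here, and the product of the first k integers (C = -7/9, x = 2/3) is k!.
Ratio: r(k) = (2/3) * 1 / [(k+1)] ; factor over Q: parameters, x = (2/3), and C = -7/9.


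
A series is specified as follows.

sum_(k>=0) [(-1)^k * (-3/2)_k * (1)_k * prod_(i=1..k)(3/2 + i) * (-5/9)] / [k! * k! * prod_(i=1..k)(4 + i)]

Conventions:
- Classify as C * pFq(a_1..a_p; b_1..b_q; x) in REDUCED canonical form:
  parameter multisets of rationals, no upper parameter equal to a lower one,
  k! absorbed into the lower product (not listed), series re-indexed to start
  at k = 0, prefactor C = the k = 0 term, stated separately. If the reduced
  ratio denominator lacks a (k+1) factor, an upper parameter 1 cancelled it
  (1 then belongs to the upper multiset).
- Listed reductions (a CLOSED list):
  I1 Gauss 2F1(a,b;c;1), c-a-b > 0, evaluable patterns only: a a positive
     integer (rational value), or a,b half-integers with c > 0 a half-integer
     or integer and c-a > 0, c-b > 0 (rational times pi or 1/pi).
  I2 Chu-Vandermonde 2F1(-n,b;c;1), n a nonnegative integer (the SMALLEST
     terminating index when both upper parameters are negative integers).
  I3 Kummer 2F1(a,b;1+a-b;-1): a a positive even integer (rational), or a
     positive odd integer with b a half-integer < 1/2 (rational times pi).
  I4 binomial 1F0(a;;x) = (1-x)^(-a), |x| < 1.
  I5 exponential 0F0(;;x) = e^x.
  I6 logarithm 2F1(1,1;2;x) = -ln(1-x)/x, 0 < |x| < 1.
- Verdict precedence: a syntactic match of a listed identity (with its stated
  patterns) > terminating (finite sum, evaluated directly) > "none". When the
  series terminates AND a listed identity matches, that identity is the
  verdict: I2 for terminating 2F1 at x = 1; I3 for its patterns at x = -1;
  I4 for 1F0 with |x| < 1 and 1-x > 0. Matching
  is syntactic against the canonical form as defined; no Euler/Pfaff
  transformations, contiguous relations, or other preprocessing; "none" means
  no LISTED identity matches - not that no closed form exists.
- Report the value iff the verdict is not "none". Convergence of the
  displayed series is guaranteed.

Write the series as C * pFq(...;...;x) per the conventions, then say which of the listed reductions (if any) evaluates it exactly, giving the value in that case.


The tell: t_0 being -5/9, the running product (C = -5/9) telescopes to a rising factorial.
Term ratio: r(k) = (-1) * (k-3/2) (k+5/2) / [(k+5) (k+1)] - rational in k. x = (-1); t_0 = -5/9; negate the roots.

Classification (C = -5/9): 2F1 with upper {-3/2, 5/2}, lower {5}, argument x = -1. Verdict: none - this 2F1 at x = -1 matches no listed pattern, and upper {-3/2, 5/2} holds no stopper.


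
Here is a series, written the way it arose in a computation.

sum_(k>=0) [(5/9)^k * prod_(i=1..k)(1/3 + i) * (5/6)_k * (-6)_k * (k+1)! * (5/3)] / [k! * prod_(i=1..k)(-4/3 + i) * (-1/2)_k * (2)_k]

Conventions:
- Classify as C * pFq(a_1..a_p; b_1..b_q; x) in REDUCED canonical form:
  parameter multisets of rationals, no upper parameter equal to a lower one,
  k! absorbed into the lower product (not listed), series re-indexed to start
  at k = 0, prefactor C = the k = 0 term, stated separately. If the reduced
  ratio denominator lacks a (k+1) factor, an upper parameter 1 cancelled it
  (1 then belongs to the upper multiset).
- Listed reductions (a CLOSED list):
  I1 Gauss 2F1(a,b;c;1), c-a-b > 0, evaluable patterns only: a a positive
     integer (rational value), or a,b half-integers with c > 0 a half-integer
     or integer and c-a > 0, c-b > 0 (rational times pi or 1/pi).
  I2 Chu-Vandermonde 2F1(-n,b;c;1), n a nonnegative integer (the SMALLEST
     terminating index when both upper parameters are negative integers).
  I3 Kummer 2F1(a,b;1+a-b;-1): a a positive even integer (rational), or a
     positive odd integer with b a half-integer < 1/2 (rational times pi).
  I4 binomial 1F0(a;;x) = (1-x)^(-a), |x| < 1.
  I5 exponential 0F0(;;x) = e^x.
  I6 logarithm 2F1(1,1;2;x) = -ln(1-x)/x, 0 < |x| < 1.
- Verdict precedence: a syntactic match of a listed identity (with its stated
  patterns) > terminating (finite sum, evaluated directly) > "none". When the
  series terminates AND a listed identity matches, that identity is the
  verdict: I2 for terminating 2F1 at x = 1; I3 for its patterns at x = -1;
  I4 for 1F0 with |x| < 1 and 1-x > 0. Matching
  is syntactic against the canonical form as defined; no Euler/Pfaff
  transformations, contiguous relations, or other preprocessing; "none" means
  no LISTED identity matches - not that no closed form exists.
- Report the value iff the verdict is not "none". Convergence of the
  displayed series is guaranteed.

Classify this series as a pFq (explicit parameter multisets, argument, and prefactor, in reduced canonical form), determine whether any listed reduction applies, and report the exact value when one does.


x = 5/9 here; the reduced form reads 3F2, upper {-6, 5/6, 4/3}, lower {-1/2, -1/3}, C = 5/3. Verdict: terminating (-6 upstairs). 7 nonzero terms in all; added directly. Sum: -1336643861345/62762119218.

Key step: x = (5/9) and the factorial ratio (C = 5/3) (k+a-1)!/(a-1)! is a rising factorial (a)_k.
Consecutive-term ratio: r(k) = (5/9) * (k-6) (k+5/6) (k+4/3) / [(k-1/2) (k-1/3) (k+1)] - rational in k, leading ratio (5/9); with t_0 = 5/3, classification follows.


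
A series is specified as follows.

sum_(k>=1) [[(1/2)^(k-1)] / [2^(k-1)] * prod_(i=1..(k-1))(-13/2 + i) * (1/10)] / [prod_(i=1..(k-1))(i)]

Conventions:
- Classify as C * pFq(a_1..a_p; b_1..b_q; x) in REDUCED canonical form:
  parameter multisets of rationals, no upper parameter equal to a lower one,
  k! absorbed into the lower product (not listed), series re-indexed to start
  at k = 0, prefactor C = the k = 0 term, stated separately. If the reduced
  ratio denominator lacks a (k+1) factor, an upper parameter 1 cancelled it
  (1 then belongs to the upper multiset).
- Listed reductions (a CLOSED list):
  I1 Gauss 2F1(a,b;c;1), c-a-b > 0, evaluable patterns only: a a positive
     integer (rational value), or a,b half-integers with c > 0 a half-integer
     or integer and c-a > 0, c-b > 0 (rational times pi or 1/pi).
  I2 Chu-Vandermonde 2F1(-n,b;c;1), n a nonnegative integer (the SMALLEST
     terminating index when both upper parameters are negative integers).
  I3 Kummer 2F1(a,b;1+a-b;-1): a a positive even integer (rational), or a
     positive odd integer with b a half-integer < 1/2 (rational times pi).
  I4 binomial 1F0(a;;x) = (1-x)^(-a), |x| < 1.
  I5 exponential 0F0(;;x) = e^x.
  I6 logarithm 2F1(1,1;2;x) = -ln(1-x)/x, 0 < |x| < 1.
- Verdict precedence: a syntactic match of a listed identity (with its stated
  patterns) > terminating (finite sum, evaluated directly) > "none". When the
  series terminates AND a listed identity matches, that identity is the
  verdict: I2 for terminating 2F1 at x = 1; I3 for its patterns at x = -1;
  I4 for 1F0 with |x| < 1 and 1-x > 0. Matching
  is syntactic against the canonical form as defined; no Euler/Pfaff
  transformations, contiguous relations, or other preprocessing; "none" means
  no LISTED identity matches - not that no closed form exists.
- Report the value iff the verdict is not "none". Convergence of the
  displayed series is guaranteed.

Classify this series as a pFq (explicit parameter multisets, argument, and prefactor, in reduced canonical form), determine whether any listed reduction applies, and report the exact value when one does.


Canonical form: C = 1/10 times 1F0 with upper {-11/2}, lower {-}, x = 1/4. Verdict: binomial (I4) matches (the 1F0 binomial series: exponent 11/2, x = 1/4). Its exact value is (1/10) * (3/4)^(11/2).

Key step: from the first term 1/10: the running product (C = 1/10) telescopes to a rising factorial.
Step ratio: r(k) = (1/4) * (k-11/2) / [(k+1)] - rational in k, leading ratio (1/4); with t_0 = 1/10, classification follows.


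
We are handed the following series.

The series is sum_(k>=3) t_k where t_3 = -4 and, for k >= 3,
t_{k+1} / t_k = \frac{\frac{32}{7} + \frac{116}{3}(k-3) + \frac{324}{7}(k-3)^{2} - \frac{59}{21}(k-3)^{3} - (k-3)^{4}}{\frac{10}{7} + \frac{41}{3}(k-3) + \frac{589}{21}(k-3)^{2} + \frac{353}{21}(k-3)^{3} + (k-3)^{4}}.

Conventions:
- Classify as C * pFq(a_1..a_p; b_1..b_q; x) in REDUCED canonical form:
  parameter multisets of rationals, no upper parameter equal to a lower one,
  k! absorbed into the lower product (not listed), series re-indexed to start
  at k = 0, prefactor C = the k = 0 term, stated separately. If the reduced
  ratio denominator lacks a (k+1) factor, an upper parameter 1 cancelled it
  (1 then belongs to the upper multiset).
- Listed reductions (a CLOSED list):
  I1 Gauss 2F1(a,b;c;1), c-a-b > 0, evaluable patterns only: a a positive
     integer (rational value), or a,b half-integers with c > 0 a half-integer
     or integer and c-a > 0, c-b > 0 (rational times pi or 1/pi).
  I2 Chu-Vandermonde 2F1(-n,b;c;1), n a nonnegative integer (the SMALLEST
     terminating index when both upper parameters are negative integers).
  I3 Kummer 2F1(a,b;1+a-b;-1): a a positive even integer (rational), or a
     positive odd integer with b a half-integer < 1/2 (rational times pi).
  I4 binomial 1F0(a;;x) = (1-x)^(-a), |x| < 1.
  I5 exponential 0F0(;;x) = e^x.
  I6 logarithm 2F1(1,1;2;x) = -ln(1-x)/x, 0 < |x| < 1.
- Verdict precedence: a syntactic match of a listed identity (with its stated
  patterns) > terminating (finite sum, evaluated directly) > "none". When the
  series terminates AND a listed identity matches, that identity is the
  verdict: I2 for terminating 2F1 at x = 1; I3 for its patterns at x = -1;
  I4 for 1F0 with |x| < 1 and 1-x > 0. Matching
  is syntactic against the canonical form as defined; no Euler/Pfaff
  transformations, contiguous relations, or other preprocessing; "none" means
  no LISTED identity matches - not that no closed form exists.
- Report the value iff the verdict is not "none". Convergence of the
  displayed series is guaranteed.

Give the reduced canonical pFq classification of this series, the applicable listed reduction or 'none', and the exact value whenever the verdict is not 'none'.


This is -4 * 2F1(-6, 8; 15; -1) in reduced canonical form. Verdict: the Kummer evaluation I3 matches (x = -1; c = 15 equals 1+a-b for upper {-6, 8}: listed pattern). Its exact value is -\frac{286}{5}.

First insight: with t_0 = -4, the parameter 1/7 appears in both the upper and lower lists and cancels (alongside the other common factor).
Term ratio: r(k) = -1 * (k-6) (k+8) / [(k+15) (k+1)] - rational in k. x = -1; t_0 = -4; negate the roots.


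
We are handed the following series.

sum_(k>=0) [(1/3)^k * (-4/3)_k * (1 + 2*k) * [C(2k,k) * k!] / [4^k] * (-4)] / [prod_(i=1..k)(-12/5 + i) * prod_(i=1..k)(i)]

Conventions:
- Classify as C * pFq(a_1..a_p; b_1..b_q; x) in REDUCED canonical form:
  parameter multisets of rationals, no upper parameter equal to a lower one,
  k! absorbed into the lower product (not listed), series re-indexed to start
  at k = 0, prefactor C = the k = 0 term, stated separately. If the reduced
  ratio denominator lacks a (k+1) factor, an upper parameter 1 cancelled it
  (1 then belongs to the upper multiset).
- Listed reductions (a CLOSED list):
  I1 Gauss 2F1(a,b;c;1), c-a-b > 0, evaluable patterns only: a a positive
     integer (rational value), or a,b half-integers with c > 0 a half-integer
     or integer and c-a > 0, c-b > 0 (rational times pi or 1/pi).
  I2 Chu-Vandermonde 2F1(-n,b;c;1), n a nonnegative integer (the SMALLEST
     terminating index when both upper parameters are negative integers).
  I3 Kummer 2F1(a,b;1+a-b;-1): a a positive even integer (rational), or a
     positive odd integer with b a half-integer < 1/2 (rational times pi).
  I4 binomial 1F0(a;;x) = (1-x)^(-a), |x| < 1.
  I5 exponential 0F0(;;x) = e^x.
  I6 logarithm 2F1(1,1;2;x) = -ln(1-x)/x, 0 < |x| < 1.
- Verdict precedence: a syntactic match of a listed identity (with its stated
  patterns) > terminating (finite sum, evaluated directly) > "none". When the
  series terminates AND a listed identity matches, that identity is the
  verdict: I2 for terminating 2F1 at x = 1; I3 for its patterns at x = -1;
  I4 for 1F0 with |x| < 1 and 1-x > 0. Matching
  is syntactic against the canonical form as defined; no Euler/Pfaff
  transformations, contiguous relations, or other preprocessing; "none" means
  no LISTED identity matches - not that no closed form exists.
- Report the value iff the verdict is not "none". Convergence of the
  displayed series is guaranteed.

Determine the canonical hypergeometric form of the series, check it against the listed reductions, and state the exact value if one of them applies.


x = 1/3 here; the reduced form reads 2F1, upper {-4/3, 3/2}, lower {-7/5}, C = -4. Verdict: none. Every listed pattern misses the 2F1 form at 1/3, upper {-4/3, 3/2}.

The tell: x = (1/3) and the product of the first k integers (C = -4) is k!.
Adjacent-term ratio: r(k) = (1/3) * (k-4/3) (k+3/2) / [(k-7/5) (k+1)] - rational in k, leading ratio (1/3); with t_0 = -4, classification follows.


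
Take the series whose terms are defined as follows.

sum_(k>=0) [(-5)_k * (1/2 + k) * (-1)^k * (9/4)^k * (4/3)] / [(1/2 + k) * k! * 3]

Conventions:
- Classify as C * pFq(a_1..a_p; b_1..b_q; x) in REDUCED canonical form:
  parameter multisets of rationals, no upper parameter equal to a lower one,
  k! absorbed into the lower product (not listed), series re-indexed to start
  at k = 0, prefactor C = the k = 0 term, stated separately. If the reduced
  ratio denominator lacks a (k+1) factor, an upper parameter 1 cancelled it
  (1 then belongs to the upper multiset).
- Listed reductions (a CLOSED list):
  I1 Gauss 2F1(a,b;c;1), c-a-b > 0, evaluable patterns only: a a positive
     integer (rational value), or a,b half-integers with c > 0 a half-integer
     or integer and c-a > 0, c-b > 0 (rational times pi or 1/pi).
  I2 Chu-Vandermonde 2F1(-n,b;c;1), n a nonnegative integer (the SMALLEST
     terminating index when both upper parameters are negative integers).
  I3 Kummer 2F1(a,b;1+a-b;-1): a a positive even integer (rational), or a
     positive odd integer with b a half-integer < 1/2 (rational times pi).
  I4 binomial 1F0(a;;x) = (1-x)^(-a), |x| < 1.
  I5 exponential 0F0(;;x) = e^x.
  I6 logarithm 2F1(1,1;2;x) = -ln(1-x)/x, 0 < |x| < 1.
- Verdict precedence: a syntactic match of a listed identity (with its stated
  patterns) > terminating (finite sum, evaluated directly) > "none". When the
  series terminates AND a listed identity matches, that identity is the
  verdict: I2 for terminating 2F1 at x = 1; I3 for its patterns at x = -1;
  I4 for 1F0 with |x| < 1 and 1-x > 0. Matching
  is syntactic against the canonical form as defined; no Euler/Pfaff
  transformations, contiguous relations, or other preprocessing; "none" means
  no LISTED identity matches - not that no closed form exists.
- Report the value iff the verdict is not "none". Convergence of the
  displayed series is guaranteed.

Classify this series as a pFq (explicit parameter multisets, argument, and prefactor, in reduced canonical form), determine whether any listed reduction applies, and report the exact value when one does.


The series (x = -9/4) is 1F0: upper {-5}, lower {-}, prefactor 4/9. Verdict: terminating - no listed pattern fits, but -5 in the upper list cuts the series at k = 5; direct evaluation. Exact value: 371293/2304.

First insight: t_0 being 4/9, striking the common factor k + 1/2 reduces the term (C = 4/9).
Consecutive-term ratio: r(k) = (-9/4) * (k-5) / [(k+1)] ; factor over Q: parameters, x = (-9/4), and C = 4/9.


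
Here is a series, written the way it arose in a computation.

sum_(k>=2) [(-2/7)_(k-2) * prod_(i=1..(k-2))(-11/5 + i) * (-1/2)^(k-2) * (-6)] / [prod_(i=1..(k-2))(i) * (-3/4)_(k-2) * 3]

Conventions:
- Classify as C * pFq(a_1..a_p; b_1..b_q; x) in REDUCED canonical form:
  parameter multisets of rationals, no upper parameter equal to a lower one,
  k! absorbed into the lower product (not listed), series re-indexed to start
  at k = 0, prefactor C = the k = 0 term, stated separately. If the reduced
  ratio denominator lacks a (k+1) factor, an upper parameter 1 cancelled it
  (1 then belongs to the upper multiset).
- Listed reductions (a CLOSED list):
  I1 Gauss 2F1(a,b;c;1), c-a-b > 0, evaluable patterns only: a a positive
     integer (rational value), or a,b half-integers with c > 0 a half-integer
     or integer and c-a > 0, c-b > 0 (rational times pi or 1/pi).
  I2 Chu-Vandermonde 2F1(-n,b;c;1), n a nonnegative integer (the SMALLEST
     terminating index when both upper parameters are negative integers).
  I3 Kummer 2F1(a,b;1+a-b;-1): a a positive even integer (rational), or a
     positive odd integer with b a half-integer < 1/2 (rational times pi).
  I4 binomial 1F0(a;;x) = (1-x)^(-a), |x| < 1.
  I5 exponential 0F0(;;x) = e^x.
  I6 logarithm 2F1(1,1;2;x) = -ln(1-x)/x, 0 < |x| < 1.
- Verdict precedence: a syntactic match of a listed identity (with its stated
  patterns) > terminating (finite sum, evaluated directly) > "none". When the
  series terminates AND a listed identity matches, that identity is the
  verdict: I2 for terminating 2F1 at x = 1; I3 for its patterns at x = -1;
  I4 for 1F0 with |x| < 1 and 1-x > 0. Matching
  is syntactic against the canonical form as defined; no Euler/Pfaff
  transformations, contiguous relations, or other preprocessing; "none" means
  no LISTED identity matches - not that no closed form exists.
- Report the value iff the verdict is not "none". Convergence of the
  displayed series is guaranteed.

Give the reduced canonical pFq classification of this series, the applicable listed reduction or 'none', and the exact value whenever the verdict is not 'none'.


Prefactor -2, argument -1/2: 2F1 with upper {-6/5, -2/7} over lower {-3/4}. Verdict: none - this 2F1 at x = -1/2 matches no listed pattern, and upper {-6/5, -2/7} holds no stopper.

First insight: t_0 = -2 here, and the running product (C = -2, x = -1/2) telescopes to a rising factorial.
Adjacent-term ratio: r(k) = (-1/2) * (k-6/5) (k-2/7) / [(k-3/4) (k+1)] - rational in k, leading ratio (-1/2); with t_0 = -2, classification follows.
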